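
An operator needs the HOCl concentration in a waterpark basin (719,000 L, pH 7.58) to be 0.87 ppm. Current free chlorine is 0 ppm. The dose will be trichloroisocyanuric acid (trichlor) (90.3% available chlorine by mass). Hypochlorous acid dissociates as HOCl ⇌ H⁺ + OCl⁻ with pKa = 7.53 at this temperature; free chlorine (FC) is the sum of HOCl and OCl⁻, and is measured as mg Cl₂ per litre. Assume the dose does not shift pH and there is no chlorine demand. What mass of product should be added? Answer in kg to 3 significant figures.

1.47 kg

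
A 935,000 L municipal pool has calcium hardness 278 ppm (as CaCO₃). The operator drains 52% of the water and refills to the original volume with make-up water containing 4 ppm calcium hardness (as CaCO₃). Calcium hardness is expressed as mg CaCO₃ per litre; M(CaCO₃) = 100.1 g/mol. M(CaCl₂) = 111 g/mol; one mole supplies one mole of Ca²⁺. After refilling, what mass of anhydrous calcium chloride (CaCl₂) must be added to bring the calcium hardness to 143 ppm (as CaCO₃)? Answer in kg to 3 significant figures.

After draining 52% and refilling: 278 × 0.48 + 4 × 0.52 = 135.52 ppm.
Deficit to target: 143 − 135.52 = 7.48 mg/L.
As CaCO₃: 7.48 mg/L × 935,000 L = 6994 g; ÷ 100.1 = 69.87 mol Ca²⁺.
Mass: 69.87 × 111 = 7755 g.

7.76 kg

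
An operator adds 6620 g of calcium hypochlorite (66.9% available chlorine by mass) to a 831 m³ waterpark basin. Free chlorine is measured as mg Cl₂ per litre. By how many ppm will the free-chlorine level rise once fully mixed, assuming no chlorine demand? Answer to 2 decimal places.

5.33 ppm

Volume: 831 m³ = 831,000 L.
Available chlorine delivered: 6620 g × 0.669 = 4429 g as Cl₂.
Concentration rise: 4429 g / 831,000 L = 5.329 mg/L = 5.33 ppm.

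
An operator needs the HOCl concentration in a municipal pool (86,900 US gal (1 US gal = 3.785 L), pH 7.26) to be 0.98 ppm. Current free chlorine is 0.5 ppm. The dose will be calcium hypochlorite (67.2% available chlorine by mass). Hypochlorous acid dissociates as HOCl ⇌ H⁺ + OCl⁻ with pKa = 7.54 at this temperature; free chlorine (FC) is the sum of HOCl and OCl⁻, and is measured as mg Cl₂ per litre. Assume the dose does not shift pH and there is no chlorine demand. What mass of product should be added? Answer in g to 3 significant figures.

487 g

Volume: 86,900 US gal × 3.785 L/gal = 328,916 L.
[OCl⁻]/[HOCl] = 10^(pH − pKa) = 10^(7.26 − 7.54) = 0.5248; fraction as HOCl = 1/(1 + 0.5248) = 0.6558.
Free chlorine required for 0.98 ppm HOCl: 0.98 / 0.6558 = 1.494 ppm.
FC to add: 1.494 − 0.5 = 0.9943 mg/L as Cl₂.
Cl₂ equivalent: 0.9943 mg/L × 328,916 L = 327 g.
Product at 67.2% available Cl: 327 / 0.672 = 486.7 g.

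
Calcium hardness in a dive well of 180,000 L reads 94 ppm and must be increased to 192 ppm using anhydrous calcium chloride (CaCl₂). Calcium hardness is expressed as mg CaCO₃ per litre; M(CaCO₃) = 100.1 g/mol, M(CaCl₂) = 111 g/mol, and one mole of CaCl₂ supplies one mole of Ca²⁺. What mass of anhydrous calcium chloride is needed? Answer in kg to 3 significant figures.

19.6 kg

Hardness to add: (192 − 94) = 98 mg/L as CaCO₃ × 180,000 L = 17,640 g as CaCO₃.
Moles of Ca²⁺ (1 mol Ca²⁺ ≡ 1 mol CaCO₃): 17,640 / 100.1 g/mol = 176.2 mol.
Mass of CaCl₂: 176.2 × 111 = 19,560 g.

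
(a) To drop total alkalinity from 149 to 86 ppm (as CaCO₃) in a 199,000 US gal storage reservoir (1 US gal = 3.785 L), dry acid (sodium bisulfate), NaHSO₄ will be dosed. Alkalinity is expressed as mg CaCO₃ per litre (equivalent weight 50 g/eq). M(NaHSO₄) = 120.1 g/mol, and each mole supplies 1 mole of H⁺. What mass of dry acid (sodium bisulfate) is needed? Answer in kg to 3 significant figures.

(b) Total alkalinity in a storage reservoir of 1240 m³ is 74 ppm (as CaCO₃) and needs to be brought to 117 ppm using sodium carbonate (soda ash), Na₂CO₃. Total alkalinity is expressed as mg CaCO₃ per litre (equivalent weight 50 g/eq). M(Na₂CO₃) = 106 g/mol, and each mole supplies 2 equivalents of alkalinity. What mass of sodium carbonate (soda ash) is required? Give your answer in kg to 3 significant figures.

(a) 114 kg; (b) 56.5 kg

(a) Volume: 199,000 US gal × 3.785 L/gal = 753,215 L.
(a) Alkalinity to neutralize: (149 − 86) = 63 mg/L as CaCO₃ × 753,215 L = 47,450 g as CaCO₃.
(a) Equivalents of H⁺ required: 47,450 ÷ 50 g/eq = 949.1 eq = 949.1 mol NaHSO₄.
(a) Mass of NaHSO₄: 949.1 × 120.1 = 114,000 g.

(b) Volume: 1240 m³ = 1,240,000 L.
(b) Alkalinity to add: (117 − 74) = 43 mg/L as CaCO₃ × 1,240,000 L = 53,320 g as CaCO₃.
(b) Equivalents: 53,320 g ÷ 50 g/eq = 1066 eq.
(b) Each mole of Na₂CO₃ supplies 2 eq, so 1066 / 2 = 533.2 mol.
(b) Mass: 533.2 mol × 106 g/mol = 56,520 g.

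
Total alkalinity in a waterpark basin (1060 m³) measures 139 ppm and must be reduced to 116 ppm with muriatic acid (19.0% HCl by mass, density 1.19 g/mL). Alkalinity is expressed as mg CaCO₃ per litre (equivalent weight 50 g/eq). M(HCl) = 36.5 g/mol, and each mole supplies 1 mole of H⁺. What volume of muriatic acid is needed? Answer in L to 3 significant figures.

78.7 L

Volume: 1060 m³ = 1,060,000 L.
Alkalinity to neutralize: (139 − 116) = 23 mg/L as CaCO₃ × 1,060,000 L = 24,380 g as CaCO₃.
Equivalents of H⁺ required: 24,380 ÷ 50 g/eq = 487.6 eq = 487.6 mol HCl.
Mass of HCl: 487.6 × 36.5 = 17,800 g.
Mass of 19.0% solution: 17,800 / 0.19 = 93,670 g.
Volume: 93,670 g ÷ 1.19 g/mL = 78,710 mL.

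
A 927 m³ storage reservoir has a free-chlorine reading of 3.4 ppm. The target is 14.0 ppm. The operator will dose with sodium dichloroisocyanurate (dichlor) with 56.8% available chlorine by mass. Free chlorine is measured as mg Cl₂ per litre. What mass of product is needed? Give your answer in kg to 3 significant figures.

Volume: 927 m³ = 927,000 L.
Chlorine deficit: 14.0 − 3.4 = 10.6 ppm = 10.6 mg/L as Cl₂.
Cl₂ equivalent needed: 10.6 mg/L × 927,000 L = 9,826,000 mg = 9826 g.
Product at 56.8% available chlorine: 9826 / 0.568 = 17,300 g.

17.3 kg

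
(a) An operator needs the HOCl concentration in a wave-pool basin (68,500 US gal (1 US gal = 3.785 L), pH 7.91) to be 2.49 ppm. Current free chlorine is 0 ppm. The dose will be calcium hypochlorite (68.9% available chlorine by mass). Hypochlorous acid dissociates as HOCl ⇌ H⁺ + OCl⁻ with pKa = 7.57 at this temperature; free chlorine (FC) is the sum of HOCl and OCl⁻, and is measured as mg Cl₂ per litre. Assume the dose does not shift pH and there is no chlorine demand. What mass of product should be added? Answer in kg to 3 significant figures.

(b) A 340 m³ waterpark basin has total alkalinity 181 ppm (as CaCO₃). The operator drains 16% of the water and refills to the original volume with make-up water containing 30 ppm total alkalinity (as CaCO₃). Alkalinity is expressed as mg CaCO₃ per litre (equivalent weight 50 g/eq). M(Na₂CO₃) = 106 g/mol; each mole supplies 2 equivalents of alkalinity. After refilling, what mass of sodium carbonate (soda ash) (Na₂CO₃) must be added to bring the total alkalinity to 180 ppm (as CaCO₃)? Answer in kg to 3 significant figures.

(a) Volume: 68,500 US gal × 3.785 L/gal = 259,272 L.
(a) [OCl⁻]/[HOCl] = 10^(pH − pKa) = 10^(7.91 − 7.57) = 2.188; fraction as HOCl = 1/(1 + 2.188) = 0.3137.
(a) Free chlorine required for 2.49 ppm HOCl: 2.49 / 0.3137 = 7.938 ppm.
(a) FC to add: 7.938 − 0 = 7.938 mg/L as Cl₂.
(a) Cl₂ equivalent: 7.938 mg/L × 259,272 L = 2058 g.
(a) Product at 68.9% available Cl: 2058 / 0.689 = 2987 g.

(b) Volume: 340 m³ = 340,000 L.
(b) After draining 16% and refilling: 181 × 0.84 + 30 × 0.16 = 156.84 ppm.
(b) Deficit to target: 180 − 156.84 = 23.16 mg/L.
(b) As CaCO₃: 23.16 mg/L × 340,000 L = 7874 g; ÷ 50 g/eq ÷ 2 = 78.74 mol Na₂CO₃.
(b) Mass: 78.74 × 106 = 8347 g.

(a) 2.99 kg; (b) 8.35 kg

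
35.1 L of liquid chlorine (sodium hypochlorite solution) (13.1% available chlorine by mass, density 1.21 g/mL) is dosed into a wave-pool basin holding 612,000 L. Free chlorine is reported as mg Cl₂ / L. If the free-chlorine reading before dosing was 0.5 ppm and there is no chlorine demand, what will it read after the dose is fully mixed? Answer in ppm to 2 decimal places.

9.59 ppm

Mass of solution: 35.1 L × 1000 mL/L × 1.21 g/mL = 42,470 g.
Available chlorine delivered: 42,470 g × 0.131 = 5564 g as Cl₂.
Concentration rise: 5564 g / 612,000 L = 9.091 mg/L = 9.09 ppm.
Final FC: 0.5 + 9.09 = 9.59 ppm.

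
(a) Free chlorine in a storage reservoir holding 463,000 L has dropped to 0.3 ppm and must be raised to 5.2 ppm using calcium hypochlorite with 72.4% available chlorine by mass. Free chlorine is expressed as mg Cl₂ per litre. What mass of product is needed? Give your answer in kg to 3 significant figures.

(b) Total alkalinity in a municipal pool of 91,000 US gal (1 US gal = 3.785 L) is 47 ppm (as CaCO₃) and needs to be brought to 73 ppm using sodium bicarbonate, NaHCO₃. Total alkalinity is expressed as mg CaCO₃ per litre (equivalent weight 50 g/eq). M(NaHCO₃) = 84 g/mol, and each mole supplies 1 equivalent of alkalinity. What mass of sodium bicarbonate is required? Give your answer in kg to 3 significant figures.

(a) Chlorine deficit: 5.2 − 0.3 = 4.9 ppm = 4.9 mg/L as Cl₂.
(a) Cl₂ equivalent needed: 4.9 mg/L × 463,000 L = 2,269,000 mg = 2269 g.
(a) Product at 72.4% available chlorine: 2269 / 0.724 = 3134 g.

(b) Volume: 91,000 US gal × 3.785 L/gal = 344,435 L.
(b) Alkalinity to add: (73 − 47) = 26 mg/L as CaCO₃ × 344,435 L = 8955 g as CaCO₃.
(b) Equivalents: 8955 g ÷ 50 g/eq = 179.1 eq.
(b) NaHCO₃ supplies 1 eq per mole → 179.1 mol.
(b) Mass: 179.1 mol × 84 g/mol = 15,040 g.

(a) 3.13 kg; (b) 15.0 kg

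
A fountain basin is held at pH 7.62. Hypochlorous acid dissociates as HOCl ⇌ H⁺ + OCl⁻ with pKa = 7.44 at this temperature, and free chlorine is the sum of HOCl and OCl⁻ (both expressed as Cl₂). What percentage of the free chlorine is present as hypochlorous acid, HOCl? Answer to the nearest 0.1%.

39.8%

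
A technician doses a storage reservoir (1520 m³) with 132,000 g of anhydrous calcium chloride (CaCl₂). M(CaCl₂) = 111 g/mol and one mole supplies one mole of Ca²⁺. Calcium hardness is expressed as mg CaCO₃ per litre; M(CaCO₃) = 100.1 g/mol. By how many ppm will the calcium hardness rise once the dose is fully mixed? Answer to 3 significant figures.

78.3 ppm

Volume: 1520 m³ = 1,520,000 L.
Moles of Ca²⁺: 132,000 g ÷ 111 g/mol = 1189 mol.
As CaCO₃: 1189 mol × 100.1 g/mol = 119,000 g.
Rise: 119,000 g / 1,520,000 L × 1000 = 78.31 mg/L.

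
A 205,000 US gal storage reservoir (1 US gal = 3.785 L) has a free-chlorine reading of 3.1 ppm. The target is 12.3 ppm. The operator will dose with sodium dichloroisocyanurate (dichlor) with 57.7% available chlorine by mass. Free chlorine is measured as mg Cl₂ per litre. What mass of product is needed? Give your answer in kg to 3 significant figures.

12.4 kg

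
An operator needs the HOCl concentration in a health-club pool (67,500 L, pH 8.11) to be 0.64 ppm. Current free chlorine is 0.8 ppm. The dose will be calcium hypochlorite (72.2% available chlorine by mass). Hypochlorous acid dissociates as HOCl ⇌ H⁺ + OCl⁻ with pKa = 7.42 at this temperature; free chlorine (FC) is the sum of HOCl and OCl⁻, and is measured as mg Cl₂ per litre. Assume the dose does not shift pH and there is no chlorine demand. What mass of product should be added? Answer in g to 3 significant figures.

278 g

[OCl⁻]/[HOCl] = 10^(pH − pKa) = 10^(8.11 − 7.42) = 4.898; fraction as HOCl = 1/(1 + 4.898) = 0.1696.
Free chlorine required for 0.64 ppm HOCl: 0.64 / 0.1696 = 3.775 ppm.
FC to add: 3.775 − 0.8 = 2.975 mg/L as Cl₂.
Cl₂ equivalent: 2.975 mg/L × 67,500 L = 200.8 g.
Product at 72.2% available Cl: 200.8 / 0.722 = 278.1 g.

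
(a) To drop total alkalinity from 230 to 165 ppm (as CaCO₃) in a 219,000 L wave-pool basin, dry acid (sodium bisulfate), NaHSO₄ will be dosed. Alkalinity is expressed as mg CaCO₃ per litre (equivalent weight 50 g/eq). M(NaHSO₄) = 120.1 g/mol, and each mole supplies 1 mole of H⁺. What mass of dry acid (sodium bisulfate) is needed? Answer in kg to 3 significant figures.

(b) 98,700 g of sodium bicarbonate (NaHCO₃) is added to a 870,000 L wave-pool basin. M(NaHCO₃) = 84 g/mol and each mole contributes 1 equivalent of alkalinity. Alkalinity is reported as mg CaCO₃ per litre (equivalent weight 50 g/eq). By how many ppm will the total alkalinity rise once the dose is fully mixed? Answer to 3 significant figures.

(a) 34.2 kg; (b) 67.5 ppm

(a) Alkalinity to neutralize: (230 − 165) = 65 mg/L as CaCO₃ × 219,000 L = 14,240 g as CaCO₃.
(a) Equivalents of H⁺ required: 14,240 ÷ 50 g/eq = 284.7 eq = 284.7 mol NaHSO₄.
(a) Mass of NaHSO₄: 284.7 × 120.1 = 34,190 g.

(b) Moles of NaHCO₃: 98,700 g ÷ 84 g/mol = 1175 mol → 1175 eq of alkalinity.
(b) As CaCO₃: 1175 eq × 50 g/eq = 58,750 g.
(b) Rise: 58,750 g / 870,000 L × 1000 = 67.53 mg/L.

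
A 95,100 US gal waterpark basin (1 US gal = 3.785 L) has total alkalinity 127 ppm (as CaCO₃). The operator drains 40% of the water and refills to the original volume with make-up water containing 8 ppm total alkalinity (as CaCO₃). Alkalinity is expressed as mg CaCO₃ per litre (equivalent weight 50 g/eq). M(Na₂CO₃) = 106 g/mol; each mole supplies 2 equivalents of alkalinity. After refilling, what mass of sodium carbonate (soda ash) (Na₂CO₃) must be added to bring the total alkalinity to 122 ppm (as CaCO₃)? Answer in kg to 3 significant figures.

Volume: 95,100 US gal × 3.785 L/gal = 359,954 L.
After draining 40% and refilling: 127 × 0.60 + 8 × 0.40 = 79.4 ppm.
Deficit to target: 122 − 79.4 = 42.6 mg/L.
As CaCO₃: 42.6 mg/L × 359,954 L = 15,330 g; ÷ 50 g/eq ÷ 2 = 153.3 mol Na₂CO₃.
Mass: 153.3 × 106 = 16,250 g.

16.3 kg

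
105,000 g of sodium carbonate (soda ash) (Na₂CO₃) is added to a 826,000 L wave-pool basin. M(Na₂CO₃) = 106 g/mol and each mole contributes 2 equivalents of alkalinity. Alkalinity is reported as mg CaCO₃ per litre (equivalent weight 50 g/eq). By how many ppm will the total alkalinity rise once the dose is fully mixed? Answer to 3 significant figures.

120 ppm

Moles of Na₂CO₃: 105,000 g ÷ 106 g/mol = 990.6 mol → 1981 eq of alkalinity.
As CaCO₃: 1981 eq × 50 g/eq = 99,060 g.
Rise: 99,060 g / 826,000 L × 1000 = 119.9 mg/L.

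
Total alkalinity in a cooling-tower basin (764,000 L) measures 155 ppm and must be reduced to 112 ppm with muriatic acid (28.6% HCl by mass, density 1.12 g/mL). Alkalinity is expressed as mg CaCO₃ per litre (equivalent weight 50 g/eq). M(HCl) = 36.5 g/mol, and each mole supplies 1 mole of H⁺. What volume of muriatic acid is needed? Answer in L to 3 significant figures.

74.9 L

Alkalinity to neutralize: (155 − 112) = 43 mg/L as CaCO₃ × 764,000 L = 32,850 g as CaCO₃.
Equivalents of H⁺ required: 32,850 ÷ 50 g/eq = 657 eq = 657 mol HCl.
Mass of HCl: 657 × 36.5 = 23,980 g.
Mass of 28.6% solution: 23,980 / 0.286 = 83,850 g.
Volume: 83,850 g ÷ 1.12 g/mL = 74,870 mL.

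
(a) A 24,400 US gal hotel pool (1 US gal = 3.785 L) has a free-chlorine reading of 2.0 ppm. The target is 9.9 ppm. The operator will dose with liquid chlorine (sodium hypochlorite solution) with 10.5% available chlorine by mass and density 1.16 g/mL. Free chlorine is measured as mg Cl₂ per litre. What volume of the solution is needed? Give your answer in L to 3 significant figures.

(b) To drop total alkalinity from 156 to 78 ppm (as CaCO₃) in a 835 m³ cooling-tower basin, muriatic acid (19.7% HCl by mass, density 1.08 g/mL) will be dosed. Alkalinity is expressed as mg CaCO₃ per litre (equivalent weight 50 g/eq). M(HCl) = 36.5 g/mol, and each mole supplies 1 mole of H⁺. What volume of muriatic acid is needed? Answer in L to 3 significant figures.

(a) Volume: 24,400 US gal × 3.785 L/gal = 92,354 L.
(a) Chlorine deficit: 9.9 − 2.0 = 7.9 ppm = 7.9 mg/L as Cl₂.
(a) Cl₂ equivalent needed: 7.9 mg/L × 92,354 L = 729,600 mg = 729.6 g.
(a) Product at 10.5% available chlorine: 729.6 / 0.105 = 6949 g.
(a) Volume at density 1.16 g/mL: 6949 g ÷ 1.16 g/mL = 5990 mL.

(b) Volume: 835 m³ = 835,000 L.
(b) Alkalinity to neutralize: (156 − 78) = 78 mg/L as CaCO₃ × 835,000 L = 65,130 g as CaCO₃.
(b) Equivalents of H⁺ required: 65,130 ÷ 50 g/eq = 1303 eq = 1303 mol HCl.
(b) Mass of HCl: 1303 × 36.5 = 47,540 g.
(b) Mass of 19.7% solution: 47,540 / 0.197 = 241,300 g.
(b) Volume: 241,300 g ÷ 1.08 g/mL = 223,500 mL.

(a) 5.99 L; (b) 223 L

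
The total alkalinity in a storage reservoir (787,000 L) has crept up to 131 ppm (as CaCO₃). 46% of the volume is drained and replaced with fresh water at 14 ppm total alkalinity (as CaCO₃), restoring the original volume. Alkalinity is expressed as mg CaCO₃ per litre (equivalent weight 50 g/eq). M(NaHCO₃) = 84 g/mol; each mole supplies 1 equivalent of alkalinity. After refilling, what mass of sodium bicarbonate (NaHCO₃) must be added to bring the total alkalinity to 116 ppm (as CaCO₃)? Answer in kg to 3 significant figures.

51.3 kg

After draining 46% and refilling: 131 × 0.54 + 14 × 0.46 = 77.18 ppm.
Deficit to target: 116 − 77.18 = 38.82 mg/L.
As CaCO₃: 38.82 mg/L × 787,000 L = 30,550 g; ÷ 50 g/eq ÷ 1 = 611 mol NaHCO₃.
Mass: 611 × 84 = 51,330 g.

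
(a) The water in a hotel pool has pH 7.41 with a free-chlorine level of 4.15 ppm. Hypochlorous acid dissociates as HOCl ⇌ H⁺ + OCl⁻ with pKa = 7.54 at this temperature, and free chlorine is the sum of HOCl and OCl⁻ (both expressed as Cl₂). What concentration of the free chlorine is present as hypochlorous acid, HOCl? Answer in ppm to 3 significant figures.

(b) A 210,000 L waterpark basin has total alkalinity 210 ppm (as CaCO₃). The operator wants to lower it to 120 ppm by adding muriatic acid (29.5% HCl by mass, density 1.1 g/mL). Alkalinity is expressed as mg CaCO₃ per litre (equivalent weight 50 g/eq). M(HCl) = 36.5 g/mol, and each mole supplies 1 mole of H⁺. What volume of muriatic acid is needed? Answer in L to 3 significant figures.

(a) [OCl⁻]/[HOCl] = 10^(pH − pKa) = 10^(7.41 − 7.54) = 10^-0.13 = 0.7413.
(a) Fraction as HOCl = 1 / (1 + 0.7413) = 0.5743.
(a) HOCl = 0.5743 × 4.15 ppm = 2.383 ppm.

(b) Alkalinity to neutralize: (210 − 120) = 90 mg/L as CaCO₃ × 210,000 L = 18,900 g as CaCO₃.
(b) Equivalents of H⁺ required: 18,900 ÷ 50 g/eq = 378 eq = 378 mol HCl.
(b) Mass of HCl: 378 × 36.5 = 13,800 g.
(b) Mass of 29.5% solution: 13,800 / 0.295 = 46,770 g.
(b) Volume: 46,770 g ÷ 1.1 g/mL = 42,520 mL.

(a) 2.38 ppm; (b) 42.5 L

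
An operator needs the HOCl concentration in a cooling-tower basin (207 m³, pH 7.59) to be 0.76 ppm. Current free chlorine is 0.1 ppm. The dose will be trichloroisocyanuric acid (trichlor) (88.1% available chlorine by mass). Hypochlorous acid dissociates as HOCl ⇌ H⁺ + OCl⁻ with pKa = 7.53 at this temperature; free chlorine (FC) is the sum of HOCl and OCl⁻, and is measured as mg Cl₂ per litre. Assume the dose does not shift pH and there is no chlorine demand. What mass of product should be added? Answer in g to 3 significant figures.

360 g

Volume: 207 m³ = 207,000 L.
[OCl⁻]/[HOCl] = 10^(pH − pKa) = 10^(7.59 − 7.53) = 1.148; fraction as HOCl = 1/(1 + 1.148) = 0.4655.
Free chlorine required for 0.76 ppm HOCl: 0.76 / 0.4655 = 1.633 ppm.
FC to add: 1.633 − 0.1 = 1.533 mg/L as Cl₂.
Cl₂ equivalent: 1.533 mg/L × 207,000 L = 317.2 g.
Product at 88.1% available Cl: 317.2 / 0.881 = 360.1 g.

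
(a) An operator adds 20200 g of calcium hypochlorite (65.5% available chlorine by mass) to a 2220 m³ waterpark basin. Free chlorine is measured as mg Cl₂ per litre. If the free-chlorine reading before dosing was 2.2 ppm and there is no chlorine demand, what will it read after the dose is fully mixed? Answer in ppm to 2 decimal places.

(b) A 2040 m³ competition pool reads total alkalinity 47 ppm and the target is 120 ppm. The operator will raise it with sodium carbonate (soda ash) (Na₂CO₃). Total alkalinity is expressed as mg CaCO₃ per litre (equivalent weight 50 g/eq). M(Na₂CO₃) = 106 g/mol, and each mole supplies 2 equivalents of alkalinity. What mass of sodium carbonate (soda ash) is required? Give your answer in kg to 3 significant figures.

(a) 8.16 ppm; (b) 158 kg

(a) Volume: 2220 m³ = 2,220,000 L.
(a) Available chlorine delivered: 20,200 g × 0.655 = 13,230 g as Cl₂.
(a) Concentration rise: 13,230 g / 2,220,000 L = 5.96 mg/L = 5.96 ppm.
(a) Final FC: 2.2 + 5.96 = 8.16 ppm.

(b) Volume: 2040 m³ = 2,040,000 L.
(b) Alkalinity to add: (120 − 47) = 73 mg/L as CaCO₃ × 2,040,000 L = 148,900 g as CaCO₃.
(b) Equivalents: 148,900 g ÷ 50 g/eq = 2978 eq.
(b) Each mole of Na₂CO₃ supplies 2 eq, so 2978 / 2 = 1489 mol.
(b) Mass: 1489 mol × 106 g/mol = 157,900 g.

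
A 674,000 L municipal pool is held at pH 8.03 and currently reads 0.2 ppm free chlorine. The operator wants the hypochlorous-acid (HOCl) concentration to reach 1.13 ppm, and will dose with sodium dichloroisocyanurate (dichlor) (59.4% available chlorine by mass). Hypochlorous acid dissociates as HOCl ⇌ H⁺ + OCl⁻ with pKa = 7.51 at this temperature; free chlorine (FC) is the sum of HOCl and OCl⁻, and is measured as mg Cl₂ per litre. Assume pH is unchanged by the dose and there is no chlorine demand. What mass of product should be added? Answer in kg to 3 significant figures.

[OCl⁻]/[HOCl] = 10^(pH − pKa) = 10^(8.03 − 7.51) = 3.311; fraction as HOCl = 1/(1 + 3.311) = 0.2319.
Free chlorine required for 1.13 ppm HOCl: 1.13 / 0.2319 = 4.872 ppm.
FC to add: 4.872 − 0.2 = 4.672 mg/L as Cl₂.
Cl₂ equivalent: 4.672 mg/L × 674,000 L = 3149 g.
Product at 59.4% available Cl: 3149 / 0.594 = 5301 g.

5.30 kg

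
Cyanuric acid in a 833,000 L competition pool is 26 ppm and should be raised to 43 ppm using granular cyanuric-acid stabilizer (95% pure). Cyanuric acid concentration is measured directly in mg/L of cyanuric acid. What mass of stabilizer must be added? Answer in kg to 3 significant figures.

CYA to add: (43 − 26) = 17 mg/L × 833,000 L = 14,160 g cyanuric acid.
At 95% purity: 14,160 / 0.95 = 14,910 g product.

14.9 kg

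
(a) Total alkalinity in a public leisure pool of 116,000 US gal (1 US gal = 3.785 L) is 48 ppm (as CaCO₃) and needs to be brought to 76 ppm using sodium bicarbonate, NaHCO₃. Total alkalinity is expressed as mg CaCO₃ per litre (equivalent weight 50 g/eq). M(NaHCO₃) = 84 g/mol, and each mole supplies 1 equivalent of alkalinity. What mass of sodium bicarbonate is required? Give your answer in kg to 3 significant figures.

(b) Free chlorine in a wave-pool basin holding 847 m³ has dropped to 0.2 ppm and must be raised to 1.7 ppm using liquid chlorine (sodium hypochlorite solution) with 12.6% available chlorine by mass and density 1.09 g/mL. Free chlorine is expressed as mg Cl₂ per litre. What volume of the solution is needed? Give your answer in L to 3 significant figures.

(a) Volume: 116,000 US gal × 3.785 L/gal = 439,060 L.
(a) Alkalinity to add: (76 − 48) = 28 mg/L as CaCO₃ × 439,060 L = 12,290 g as CaCO₃.
(a) Equivalents: 12,290 g ÷ 50 g/eq = 245.9 eq.
(a) NaHCO₃ supplies 1 eq per mole → 245.9 mol.
(a) Mass: 245.9 mol × 84 g/mol = 20,650 g.

(b) Volume: 847 m³ = 847,000 L.
(b) Chlorine deficit: 1.7 − 0.2 = 1.5 ppm = 1.5 mg/L as Cl₂.
(b) Cl₂ equivalent needed: 1.5 mg/L × 847,000 L = 1,270,000 mg = 1270 g.
(b) Product at 12.6% available chlorine: 1270 / 0.126 = 10,080 g.
(b) Volume at density 1.09 g/mL: 10,080 g ÷ 1.09 g/mL = 9251 mL.

(a) 20.7 kg; (b) 9.25 L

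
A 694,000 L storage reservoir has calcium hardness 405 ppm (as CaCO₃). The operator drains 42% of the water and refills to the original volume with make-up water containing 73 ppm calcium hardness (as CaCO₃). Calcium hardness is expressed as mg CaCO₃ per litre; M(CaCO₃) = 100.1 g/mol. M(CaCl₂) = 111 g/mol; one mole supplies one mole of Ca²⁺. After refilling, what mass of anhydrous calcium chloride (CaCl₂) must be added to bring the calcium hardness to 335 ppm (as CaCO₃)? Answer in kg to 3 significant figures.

After draining 42% and refilling: 405 × 0.58 + 73 × 0.42 = 265.56 ppm.
Deficit to target: 335 − 265.56 = 69.44 mg/L.
As CaCO₃: 69.44 mg/L × 694,000 L = 48,190 g; ÷ 100.1 = 481.4 mol Ca²⁺.
Mass: 481.4 × 111 = 53,440 g.

53.4 kg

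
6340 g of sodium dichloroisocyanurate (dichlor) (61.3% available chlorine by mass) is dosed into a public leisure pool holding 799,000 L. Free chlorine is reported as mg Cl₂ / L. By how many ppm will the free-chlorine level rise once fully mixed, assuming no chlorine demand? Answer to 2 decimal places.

4.86 ppm

Available chlorine delivered: 6340 g × 0.613 = 3886 g as Cl₂.
Concentration rise: 3886 g / 799,000 L = 4.864 mg/L = 4.86 ppm.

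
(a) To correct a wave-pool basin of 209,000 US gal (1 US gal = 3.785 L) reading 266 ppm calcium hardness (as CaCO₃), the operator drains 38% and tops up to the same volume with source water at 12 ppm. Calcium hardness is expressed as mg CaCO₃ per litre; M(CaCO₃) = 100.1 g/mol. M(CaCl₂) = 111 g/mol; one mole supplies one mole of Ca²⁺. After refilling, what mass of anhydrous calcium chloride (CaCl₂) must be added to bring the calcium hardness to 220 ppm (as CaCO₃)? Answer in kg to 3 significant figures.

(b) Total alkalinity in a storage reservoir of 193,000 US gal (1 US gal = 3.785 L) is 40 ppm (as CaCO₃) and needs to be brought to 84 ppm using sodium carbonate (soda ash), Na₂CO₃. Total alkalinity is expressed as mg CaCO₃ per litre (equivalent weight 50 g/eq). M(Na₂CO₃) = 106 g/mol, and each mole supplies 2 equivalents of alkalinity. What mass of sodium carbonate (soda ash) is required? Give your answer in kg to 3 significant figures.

(a) 44.3 kg; (b) 34.1 kg

(a) Volume: 209,000 US gal × 3.785 L/gal = 791,065 L.
(a) After draining 38% and refilling: 266 × 0.62 + 12 × 0.38 = 169.48 ppm.
(a) Deficit to target: 220 − 169.48 = 50.52 mg/L.
(a) As CaCO₃: 50.52 mg/L × 791,065 L = 39,960 g; ÷ 100.1 = 399.2 mol Ca²⁺.
(a) Mass: 399.2 × 111 = 44,320 g.

(b) Volume: 193,000 US gal × 3.785 L/gal = 730,505 L.
(b) Alkalinity to add: (84 − 40) = 44 mg/L as CaCO₃ × 730,505 L = 32,140 g as CaCO₃.
(b) Equivalents: 32,140 g ÷ 50 g/eq = 642.8 eq.
(b) Each mole of Na₂CO₃ supplies 2 eq, so 642.8 / 2 = 321.4 mol.
(b) Mass: 321.4 mol × 106 g/mol = 34,070 g.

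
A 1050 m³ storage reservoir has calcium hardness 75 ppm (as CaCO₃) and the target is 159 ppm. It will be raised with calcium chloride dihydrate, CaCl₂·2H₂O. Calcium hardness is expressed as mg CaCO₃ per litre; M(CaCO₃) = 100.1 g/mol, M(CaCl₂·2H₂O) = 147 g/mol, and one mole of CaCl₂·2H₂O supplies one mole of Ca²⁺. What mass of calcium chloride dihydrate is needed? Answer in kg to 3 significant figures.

Volume: 1050 m³ = 1,050,000 L.
Hardness to add: (159 − 75) = 84 mg/L as CaCO₃ × 1,050,000 L = 88,200 g as CaCO₃.
Moles of Ca²⁺ (1 mol Ca²⁺ ≡ 1 mol CaCO₃): 88,200 / 100.1 g/mol = 881.1 mol.
Mass of CaCl₂·2H₂O: 881.1 × 147 = 129,500 g.

130 kg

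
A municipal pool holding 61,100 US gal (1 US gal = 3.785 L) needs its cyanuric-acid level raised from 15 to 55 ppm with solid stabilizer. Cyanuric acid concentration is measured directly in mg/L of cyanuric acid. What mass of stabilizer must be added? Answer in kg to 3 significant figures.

Volume: 61,100 US gal × 3.785 L/gal = 231,264 L.
CYA to add: (55 − 15) = 40 mg/L × 231,264 L = 9251 g cyanuric acid.

9.25 kg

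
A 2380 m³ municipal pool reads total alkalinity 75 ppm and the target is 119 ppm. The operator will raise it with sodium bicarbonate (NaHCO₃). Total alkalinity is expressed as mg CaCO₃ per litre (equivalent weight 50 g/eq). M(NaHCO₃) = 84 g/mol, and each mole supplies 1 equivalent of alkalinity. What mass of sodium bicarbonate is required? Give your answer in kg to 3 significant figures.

176 kg

Volume: 2380 m³ = 2,380,000 L.
Alkalinity to add: (119 − 75) = 44 mg/L as CaCO₃ × 2,380,000 L = 104,700 g as CaCO₃.
Equivalents: 104,700 g ÷ 50 g/eq = 2094 eq.
NaHCO₃ supplies 1 eq per mole → 2094 mol.
Mass: 2094 mol × 84 g/mol = 175,900 g.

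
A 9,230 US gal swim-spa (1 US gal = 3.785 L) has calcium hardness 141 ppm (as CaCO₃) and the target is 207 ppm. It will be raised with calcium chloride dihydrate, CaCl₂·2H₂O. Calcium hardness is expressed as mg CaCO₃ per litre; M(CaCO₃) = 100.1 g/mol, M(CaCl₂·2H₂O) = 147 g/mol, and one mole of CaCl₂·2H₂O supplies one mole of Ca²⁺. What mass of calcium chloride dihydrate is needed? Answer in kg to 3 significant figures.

Volume: 9,230 US gal × 3.785 L/gal = 34,936 L.
Hardness to add: (207 − 141) = 66 mg/L as CaCO₃ × 34,936 L = 2306 g as CaCO₃.
Moles of Ca²⁺ (1 mol Ca²⁺ ≡ 1 mol CaCO₃): 2306 / 100.1 g/mol = 23.03 mol.
Mass of CaCl₂·2H₂O: 23.03 × 147 = 3386 g.

3.39 kg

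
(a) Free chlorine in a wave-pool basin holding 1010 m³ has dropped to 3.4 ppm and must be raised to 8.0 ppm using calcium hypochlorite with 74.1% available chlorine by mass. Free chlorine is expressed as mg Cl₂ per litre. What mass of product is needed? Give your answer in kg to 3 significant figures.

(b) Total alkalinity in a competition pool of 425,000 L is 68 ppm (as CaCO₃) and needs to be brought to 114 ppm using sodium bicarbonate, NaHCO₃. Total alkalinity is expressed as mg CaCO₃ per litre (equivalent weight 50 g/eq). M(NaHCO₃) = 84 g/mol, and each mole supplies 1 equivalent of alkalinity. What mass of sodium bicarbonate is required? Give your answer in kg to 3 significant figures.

(a) Volume: 1010 m³ = 1,010,000 L.
(a) Chlorine deficit: 8.0 − 3.4 = 4.6 ppm = 4.6 mg/L as Cl₂.
(a) Cl₂ equivalent needed: 4.6 mg/L × 1,010,000 L = 4,646,000 mg = 4646 g.
(a) Product at 74.1% available chlorine: 4646 / 0.741 = 6270 g.

(b) Alkalinity to add: (114 − 68) = 46 mg/L as CaCO₃ × 425,000 L = 19,550 g as CaCO₃.
(b) Equivalents: 19,550 g ÷ 50 g/eq = 391 eq.
(b) NaHCO₃ supplies 1 eq per mole → 391 mol.
(b) Mass: 391 mol × 84 g/mol = 32,840 g.

(a) 6.27 kg; (b) 32.8 kg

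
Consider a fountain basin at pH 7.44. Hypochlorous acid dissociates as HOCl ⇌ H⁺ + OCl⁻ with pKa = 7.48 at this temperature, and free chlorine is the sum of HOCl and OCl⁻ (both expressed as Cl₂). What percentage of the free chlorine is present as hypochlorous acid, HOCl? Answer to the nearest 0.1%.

52.3%

[OCl⁻]/[HOCl] = 10^(pH − pKa) = 10^(7.44 − 7.48) = 10^-0.04 = 0.912.
Fraction as HOCl = 1 / (1 + 0.912) = 0.523.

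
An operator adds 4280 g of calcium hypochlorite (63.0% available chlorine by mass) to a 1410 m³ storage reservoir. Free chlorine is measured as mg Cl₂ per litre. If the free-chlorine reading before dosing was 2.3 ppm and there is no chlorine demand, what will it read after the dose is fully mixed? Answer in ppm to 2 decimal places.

4.21 ppm

Volume: 1410 m³ = 1,410,000 L.
Available chlorine delivered: 4280 g × 0.63 = 2696 g as Cl₂.
Concentration rise: 2696 g / 1,410,000 L = 1.912 mg/L = 1.91 ppm.
Final FC: 2.3 + 1.91 = 4.21 ppm.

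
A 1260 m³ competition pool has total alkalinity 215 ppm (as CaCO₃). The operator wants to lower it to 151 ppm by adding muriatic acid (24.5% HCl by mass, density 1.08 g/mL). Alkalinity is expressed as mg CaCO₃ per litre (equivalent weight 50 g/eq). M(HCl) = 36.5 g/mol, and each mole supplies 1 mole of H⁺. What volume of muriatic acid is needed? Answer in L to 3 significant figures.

222 L

Volume: 1260 m³ = 1,260,000 L.
Alkalinity to neutralize: (215 − 151) = 64 mg/L as CaCO₃ × 1,260,000 L = 80,640 g as CaCO₃.
Equivalents of H⁺ required: 80,640 ÷ 50 g/eq = 1613 eq = 1613 mol HCl.
Mass of HCl: 1613 × 36.5 = 58,870 g.
Mass of 24.5% solution: 58,870 / 0.245 = 240,300 g.
Volume: 240,300 g ÷ 1.08 g/mL = 222,500 mL.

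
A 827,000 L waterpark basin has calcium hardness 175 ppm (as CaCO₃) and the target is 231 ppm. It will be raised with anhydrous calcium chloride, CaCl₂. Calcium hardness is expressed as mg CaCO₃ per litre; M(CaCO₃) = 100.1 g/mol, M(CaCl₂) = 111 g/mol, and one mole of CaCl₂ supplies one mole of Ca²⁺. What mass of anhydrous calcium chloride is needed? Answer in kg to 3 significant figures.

51.4 kg

Hardness to add: (231 − 175) = 56 mg/L as CaCO₃ × 827,000 L = 46,310 g as CaCO₃.
Moles of Ca²⁺ (1 mol Ca²⁺ ≡ 1 mol CaCO₃): 46,310 / 100.1 g/mol = 462.7 mol.
Mass of CaCl₂: 462.7 × 111 = 51,350 g.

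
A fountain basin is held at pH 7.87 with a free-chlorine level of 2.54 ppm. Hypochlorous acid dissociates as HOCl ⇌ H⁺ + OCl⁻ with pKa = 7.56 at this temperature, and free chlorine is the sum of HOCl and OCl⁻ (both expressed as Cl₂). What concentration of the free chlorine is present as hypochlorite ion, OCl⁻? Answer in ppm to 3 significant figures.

1.70 ppm

[OCl⁻]/[HOCl] = 10^(pH − pKa) = 10^(7.87 − 7.56) = 10^0.31 = 2.042.
Fraction as HOCl = 1 / (1 + 2.042) = 0.3288.
OCl⁻ = (1 − 0.3288) × 2.54 ppm = 1.705 ppm.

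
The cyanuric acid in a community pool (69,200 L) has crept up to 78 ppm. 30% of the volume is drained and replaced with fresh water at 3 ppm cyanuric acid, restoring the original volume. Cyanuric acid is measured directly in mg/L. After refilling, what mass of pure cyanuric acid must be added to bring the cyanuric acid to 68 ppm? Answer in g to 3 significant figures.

After draining 30% and refilling: 78 × 0.70 + 3 × 0.30 = 55.5 ppm.
Deficit to target: 68 − 55.5 = 12.5 mg/L.
Mass: 12.5 mg/L × 69,200 L = 865 g cyanuric acid.

865 g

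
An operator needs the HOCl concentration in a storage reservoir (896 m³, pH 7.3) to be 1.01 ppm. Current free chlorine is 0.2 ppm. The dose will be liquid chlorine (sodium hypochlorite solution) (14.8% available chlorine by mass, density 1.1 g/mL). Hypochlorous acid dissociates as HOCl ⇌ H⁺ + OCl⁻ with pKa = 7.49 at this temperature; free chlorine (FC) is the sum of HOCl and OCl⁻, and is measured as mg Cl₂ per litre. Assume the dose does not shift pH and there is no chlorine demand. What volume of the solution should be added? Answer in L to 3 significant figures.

8.05 L

Volume: 896 m³ = 896,000 L.
[OCl⁻]/[HOCl] = 10^(pH − pKa) = 10^(7.3 − 7.49) = 0.6457; fraction as HOCl = 1/(1 + 0.6457) = 0.6077.
Free chlorine required for 1.01 ppm HOCl: 1.01 / 0.6077 = 1.662 ppm.
FC to add: 1.662 − 0.2 = 1.462 mg/L as Cl₂.
Cl₂ equivalent: 1.462 mg/L × 896,000 L = 1310 g.
Product at 14.8% available Cl: 1310 / 0.148 = 8852 g.
Volume: 8852 g ÷ 1.1 g/mL = 8047 mL.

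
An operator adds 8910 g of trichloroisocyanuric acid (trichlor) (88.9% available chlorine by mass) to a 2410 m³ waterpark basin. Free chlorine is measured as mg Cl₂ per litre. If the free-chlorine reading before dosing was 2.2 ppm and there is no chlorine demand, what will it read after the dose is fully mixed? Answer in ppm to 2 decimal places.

Volume: 2410 m³ = 2,410,000 L.
Available chlorine delivered: 8910 g × 0.889 = 7921 g as Cl₂.
Concentration rise: 7921 g / 2,410,000 L = 3.287 mg/L = 3.29 ppm.
Final FC: 2.2 + 3.29 = 5.49 ppm.

5.49 ppm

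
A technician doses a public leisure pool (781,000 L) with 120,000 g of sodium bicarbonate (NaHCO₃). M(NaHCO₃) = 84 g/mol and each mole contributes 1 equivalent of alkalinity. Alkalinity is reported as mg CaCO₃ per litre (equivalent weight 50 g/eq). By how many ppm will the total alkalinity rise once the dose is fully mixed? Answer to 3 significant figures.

Moles of NaHCO₃: 120,000 g ÷ 84 g/mol = 1429 mol → 1429 eq of alkalinity.
As CaCO₃: 1429 eq × 50 g/eq = 71,430 g.
Rise: 71,430 g / 781,000 L × 1000 = 91.46 mg/L.

91.5 ppm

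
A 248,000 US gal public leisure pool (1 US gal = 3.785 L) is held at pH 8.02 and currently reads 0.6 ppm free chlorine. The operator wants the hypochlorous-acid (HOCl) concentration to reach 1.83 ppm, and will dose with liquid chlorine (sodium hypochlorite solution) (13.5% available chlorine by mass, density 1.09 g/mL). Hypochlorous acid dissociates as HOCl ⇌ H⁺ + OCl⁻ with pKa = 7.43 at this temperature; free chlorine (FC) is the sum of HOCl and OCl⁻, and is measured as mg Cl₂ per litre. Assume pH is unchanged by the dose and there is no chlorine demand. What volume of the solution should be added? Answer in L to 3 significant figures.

53.3 L

Volume: 248,000 US gal × 3.785 L/gal = 938,680 L.
[OCl⁻]/[HOCl] = 10^(pH − pKa) = 10^(8.02 − 7.43) = 3.89; fraction as HOCl = 1/(1 + 3.89) = 0.2045.
Free chlorine required for 1.83 ppm HOCl: 1.83 / 0.2045 = 8.95 ppm.
FC to add: 8.95 − 0.6 = 8.35 mg/L as Cl₂.
Cl₂ equivalent: 8.35 mg/L × 938,680 L = 7838 g.
Product at 13.5% available Cl: 7838 / 0.135 = 58,060 g.
Volume: 58,060 g ÷ 1.09 g/mL = 53,260 mL.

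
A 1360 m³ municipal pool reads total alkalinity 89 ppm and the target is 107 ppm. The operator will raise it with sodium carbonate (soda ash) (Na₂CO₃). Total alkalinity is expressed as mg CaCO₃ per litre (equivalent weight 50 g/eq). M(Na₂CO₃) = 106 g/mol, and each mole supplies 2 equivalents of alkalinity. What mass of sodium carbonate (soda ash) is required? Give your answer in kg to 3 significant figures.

Volume: 1360 m³ = 1,360,000 L.
Alkalinity to add: (107 − 89) = 18 mg/L as CaCO₃ × 1,360,000 L = 24,480 g as CaCO₃.
Equivalents: 24,480 g ÷ 50 g/eq = 489.6 eq.
Each mole of Na₂CO₃ supplies 2 eq, so 489.6 / 2 = 244.8 mol.
Mass: 244.8 mol × 106 g/mol = 25,950 g.

25.9 kg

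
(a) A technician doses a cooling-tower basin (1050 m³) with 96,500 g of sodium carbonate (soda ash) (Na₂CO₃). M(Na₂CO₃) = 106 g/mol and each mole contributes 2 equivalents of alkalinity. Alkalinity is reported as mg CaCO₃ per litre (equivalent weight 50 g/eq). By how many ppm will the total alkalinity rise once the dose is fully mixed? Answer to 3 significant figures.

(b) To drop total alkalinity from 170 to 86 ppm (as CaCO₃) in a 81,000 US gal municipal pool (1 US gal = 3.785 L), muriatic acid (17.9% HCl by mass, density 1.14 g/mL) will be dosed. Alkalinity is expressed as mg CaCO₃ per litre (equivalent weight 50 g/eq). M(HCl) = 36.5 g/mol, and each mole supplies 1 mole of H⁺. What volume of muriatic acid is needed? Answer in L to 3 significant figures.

(a) Volume: 1050 m³ = 1,050,000 L.
(a) Moles of Na₂CO₃: 96,500 g ÷ 106 g/mol = 910.4 mol → 1821 eq of alkalinity.
(a) As CaCO₃: 1821 eq × 50 g/eq = 91,040 g.
(a) Rise: 91,040 g / 1,050,000 L × 1000 = 86.7 mg/L.

(b) Volume: 81,000 US gal × 3.785 L/gal = 306,585 L.
(b) Alkalinity to neutralize: (170 − 86) = 84 mg/L as CaCO₃ × 306,585 L = 25,750 g as CaCO₃.
(b) Equivalents of H⁺ required: 25,750 ÷ 50 g/eq = 515.1 eq = 515.1 mol HCl.
(b) Mass of HCl: 515.1 × 36.5 = 18,800 g.
(b) Mass of 17.9% solution: 18,800 / 0.179 = 105,000 g.
(b) Volume: 105,000 g ÷ 1.14 g/mL = 92,130 mL.

(a) 86.7 ppm; (b) 92.1 L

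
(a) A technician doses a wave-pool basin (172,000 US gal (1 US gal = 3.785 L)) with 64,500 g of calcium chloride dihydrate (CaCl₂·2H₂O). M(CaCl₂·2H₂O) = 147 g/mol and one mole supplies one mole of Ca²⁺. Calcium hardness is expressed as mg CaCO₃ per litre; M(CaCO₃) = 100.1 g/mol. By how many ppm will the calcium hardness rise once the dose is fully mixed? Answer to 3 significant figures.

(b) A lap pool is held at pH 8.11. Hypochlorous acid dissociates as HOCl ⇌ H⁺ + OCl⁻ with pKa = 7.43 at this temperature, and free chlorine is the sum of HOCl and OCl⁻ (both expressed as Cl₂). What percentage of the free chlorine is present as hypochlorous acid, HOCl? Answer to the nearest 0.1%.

(a) Volume: 172,000 US gal × 3.785 L/gal = 651,020 L.
(a) Moles of Ca²⁺: 64,500 g ÷ 147 g/mol = 438.8 mol.
(a) As CaCO₃: 438.8 mol × 100.1 g/mol = 43,920 g.
(a) Rise: 43,920 g / 651,020 L × 1000 = 67.47 mg/L.

(b) [OCl⁻]/[HOCl] = 10^(pH − pKa) = 10^(8.11 − 7.43) = 10^0.68 = 4.786.
(b) Fraction as HOCl = 1 / (1 + 4.786) = 0.1728.

(a) 67.5 ppm; (b) 17.3%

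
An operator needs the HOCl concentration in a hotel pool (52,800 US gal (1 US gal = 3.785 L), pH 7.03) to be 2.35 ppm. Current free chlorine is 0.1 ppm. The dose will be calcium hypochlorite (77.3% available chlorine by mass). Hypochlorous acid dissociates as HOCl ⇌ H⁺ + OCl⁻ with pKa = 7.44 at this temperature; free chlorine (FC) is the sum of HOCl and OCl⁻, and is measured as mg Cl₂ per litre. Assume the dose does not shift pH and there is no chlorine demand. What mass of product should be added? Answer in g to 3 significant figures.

818 g

Volume: 52,800 US gal × 3.785 L/gal = 199,848 L.
[OCl⁻]/[HOCl] = 10^(pH − pKa) = 10^(7.03 − 7.44) = 0.389; fraction as HOCl = 1/(1 + 0.389) = 0.7199.
Free chlorine required for 2.35 ppm HOCl: 2.35 / 0.7199 = 3.264 ppm.
FC to add: 3.264 − 0.1 = 3.164 mg/L as Cl₂.
Cl₂ equivalent: 3.164 mg/L × 199,848 L = 632.4 g.
Product at 77.3% available Cl: 632.4 / 0.773 = 818.1 g.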